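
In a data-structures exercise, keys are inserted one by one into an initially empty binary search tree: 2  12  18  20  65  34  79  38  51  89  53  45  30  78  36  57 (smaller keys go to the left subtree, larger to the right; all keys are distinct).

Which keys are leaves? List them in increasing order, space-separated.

30 36 45 57 78 89

2: root
12: right child of 2 (depth 1)
18: right child of 12 (depth 2)
20: right child of 18 (depth 3)
65: right child of 20 (depth 4)
34: left child of 65 (depth 5)
79: right child of 65 (depth 5)
38: right child of 34 (depth 6)
51: right child of 38 (depth 7)
89: right child of 79 (depth 6)
53: right child of 51 (depth 8)
45: left child of 51 (depth 8)
30: left child of 34 (depth 6)
78: left child of 79 (depth 6)
36: left child of 38 (depth 7)
57: right child of 53 (depth 9)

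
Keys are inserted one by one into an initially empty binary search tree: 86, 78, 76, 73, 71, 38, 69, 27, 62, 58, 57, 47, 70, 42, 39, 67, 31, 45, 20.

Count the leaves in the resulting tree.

Resulting structure (node: left, right):
  86: L=78, R=–
  78: L=76, R=–
  76: L=73, R=–
  73: L=71, R=–
  71: L=38, R=–
  38: L=27, R=69
  69: L=62, R=70
  27: L=20, R=31
  62: L=58, R=67
  58: L=57, R=–
  57: L=47, R=–
  47: L=42, R=–
  70: L=–, R=–
  42: L=39, R=45
  39: L=–, R=–
  67: L=–, R=–
  31: L=–, R=–
  45: L=–, R=–
  20: L=–, R=–

Leaves: 20, 31, 39, 45, 67, 70 — 6 in total.

6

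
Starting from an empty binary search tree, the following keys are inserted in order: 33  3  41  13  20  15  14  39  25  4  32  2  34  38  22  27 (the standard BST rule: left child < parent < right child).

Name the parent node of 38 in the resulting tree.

Insert 33: tree is empty, so 33 becomes the root.
Insert 3: 3 < 33 → go left. Place as left child of 33.
Insert 41: 41 > 33 → go right. Place as right child of 33.
Insert 13: 13 < 33 → go left; 13 > 3 → go right. Place as right child of 3.
Insert 20: 20 < 33 → go left; 20 > 3 → go right; 20 > 13 → go right. Place as right child of 13.
Insert 15: 15 < 33 → go left; 15 > 3 → go right; 15 > 13 → go right; 15 < 20 → go left. Place as left child of 20.
Insert 14: 14 < 33 → go left; 14 > 3 → go right; 14 > 13 → go right; 14 < 20 → go left; 14 < 15 → go left. Place as left child of 15.
Insert 39: 39 > 33 → go right; 39 < 41 → go left. Place as left child of 41.
Insert 25: 25 < 33 → go left; 25 > 3 → go right; 25 > 13 → go right; 25 > 20 → go right. Place as right child of 20.
Insert 4: 4 < 33 → go left; 4 > 3 → go right; 4 < 13 → go left. Place as left child of 13.
Insert 32: 32 < 33 → go left; 32 > 3 → go right; 32 > 13 → go right; 32 > 20 → go right; 32 > 25 → go right. Place as right child of 25.
Insert 2: 2 < 33 → go left; 2 < 3 → go left. Place as left child of 3.
Insert 34: 34 > 33 → go right; 34 < 41 → go left; 34 < 39 → go left. Place as left child of 39.
Insert 38: 38 > 33 → go right; 38 < 41 → go left; 38 < 39 → go left; 38 > 34 → go right. Place as right child of 34.
Insert 22: 22 < 33 → go left; 22 > 3 → go right; 22 > 13 → go right; 22 > 20 → go right; 22 < 25 → go left. Place as left child of 25.
Insert 27: 27 < 33 → go left; 27 > 3 → go right; 27 > 13 → go right; 27 > 20 → go right; 27 > 25 → go right; 27 < 32 → go left. Place as left child of 32.

34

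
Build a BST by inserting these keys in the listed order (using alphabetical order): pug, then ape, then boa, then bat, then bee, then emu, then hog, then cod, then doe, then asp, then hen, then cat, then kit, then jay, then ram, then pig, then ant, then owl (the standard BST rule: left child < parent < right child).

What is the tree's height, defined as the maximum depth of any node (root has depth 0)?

Resulting structure (node: left, right):
  pug: L=ape, R=ram
  ape: L=ant, R=boa
  boa: L=bat, R=emu
  bat: L=asp, R=bee
  bee: L=–, R=–
  emu: L=cod, R=hog
  hog: L=hen, R=kit
  cod: L=cat, R=doe
  doe: L=–, R=–
  asp: L=–, R=–
  hen: L=–, R=–
  cat: L=–, R=–
  kit: L=jay, R=pig
  jay: L=–, R=–
  ram: L=–, R=–
  pig: L=owl, R=–
  ant: L=–, R=–
  owl: L=–, R=–

The deepest node is owl at depth 7.

7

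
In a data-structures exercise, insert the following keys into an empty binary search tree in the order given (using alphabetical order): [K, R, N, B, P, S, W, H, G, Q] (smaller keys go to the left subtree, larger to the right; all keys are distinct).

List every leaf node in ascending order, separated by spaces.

G Q W

Insert K: tree is empty, so K becomes the root.
Insert R: R > K → go right. Place as right child of K.
Insert N: N > K → go right; N < R → go left. Place as left child of R.
Insert B: B < K → go left. Place as left child of K.
Insert P: P > K → go right; P < R → go left; P > N → go right. Place as right child of N.
Insert S: S > K → go right; S > R → go right. Place as right child of R.
Insert W: W > K → go right; W > R → go right; W > S → go right. Place as right child of S.
Insert H: H < K → go left; H > B → go right. Place as right child of B.
Insert G: G < K → go left; G > B → go right; G < H → go left. Place as left child of H.
Insert Q: Q > K → go right; Q < R → go left; Q > N → go right; Q > P → go right. Place as right child of P.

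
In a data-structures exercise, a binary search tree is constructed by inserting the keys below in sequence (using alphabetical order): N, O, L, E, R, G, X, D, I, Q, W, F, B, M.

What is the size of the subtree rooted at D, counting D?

N: root
O: right child of N (depth 1)
L: left child of N (depth 1)
E: left child of L (depth 2)
R: right child of O (depth 2)
G: right child of E (depth 3)
X: right child of R (depth 3)
D: left child of E (depth 3)
I: right child of G (depth 4)
Q: left child of R (depth 3)
W: left child of X (depth 4)
F: left child of G (depth 4)
B: left child of D (depth 4)
M: right child of L (depth 2)

Subtree rooted at D contains: D, B — 2 nodes.

2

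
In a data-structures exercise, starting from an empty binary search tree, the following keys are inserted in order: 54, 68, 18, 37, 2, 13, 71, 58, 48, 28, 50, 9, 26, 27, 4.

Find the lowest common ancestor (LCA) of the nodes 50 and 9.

18

54: root
68: right child of 54 (depth 1)
18: left child of 54 (depth 1)
37: right child of 18 (depth 2)
2: left child of 18 (depth 2)
13: right child of 2 (depth 3)
71: right child of 68 (depth 2)
58: left child of 68 (depth 2)
48: right child of 37 (depth 3)
28: left child of 37 (depth 3)
50: right child of 48 (depth 4)
9: left child of 13 (depth 4)
26: left child of 28 (depth 4)
27: right child of 26 (depth 5)
4: left child of 9 (depth 5)

Path to 50: 54 → 18 → 37 → 48 → 50
Path to 9: 54 → 18 → 2 → 13 → 9
The paths share a prefix ending at 18, then split left and right.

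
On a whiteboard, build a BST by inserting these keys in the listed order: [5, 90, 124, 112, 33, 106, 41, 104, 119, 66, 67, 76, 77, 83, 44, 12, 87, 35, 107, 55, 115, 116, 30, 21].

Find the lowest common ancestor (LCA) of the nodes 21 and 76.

33

Insert 5: tree is empty, so 5 becomes the root.
Insert 90: 90 > 5 → go right. Place as right child of 5.
Insert 124: 124 > 5 → go right; 124 > 90 → go right. Place as right child of 90.
Insert 112: 112 > 5 → go right; 112 > 90 → go right; 112 < 124 → go left. Place as left child of 124.
Insert 33: 33 > 5 → go right; 33 < 90 → go left. Place as left child of 90.
Insert 106: 106 > 5 → go right; 106 > 90 → go right; 106 < 124 → go left; 106 < 112 → go left. Place as left child of 112.
Insert 41: 41 > 5 → go right; 41 < 90 → go left; 41 > 33 → go right. Place as right child of 33.
Insert 104: 104 > 5 → go right; 104 > 90 → go right; 104 < 124 → go left; 104 < 112 → go left; 104 < 106 → go left. Place as left child of 106.
Insert 119: 119 > 5 → go right; 119 > 90 → go right; 119 < 124 → go left; 119 > 112 → go right. Place as right child of 112.
Insert 66: 66 > 5 → go right; 66 < 90 → go left; 66 > 33 → go right; 66 > 41 → go right. Place as right child of 41.
Insert 67: 67 > 5 → go right; 67 < 90 → go left; 67 > 33 → go right; 67 > 41 → go right; 67 > 66 → go right. Place as right child of 66.
Insert 76: 76 > 5 → go right; 76 < 90 → go left; 76 > 33 → go right; 76 > 41 → go right; 76 > 66 → go right; 76 > 67 → go right. Place as right child of 67.
Insert 77: 77 > 5 → go right; 77 < 90 → go left; 77 > 33 → go right; 77 > 41 → go right; 77 > 66 → go right; 77 > 67 → go right; 77 > 76 → go right. Place as right child of 76.
Insert 83: 83 > 5 → go right; 83 < 90 → go left; 83 > 33 → go right; 83 > 41 → go right; 83 > 66 → go right; 83 > 67 → go right; 83 > 76 → go right; 83 > 77 → go right. Place as right child of 77.
Insert 44: 44 > 5 → go right; 44 < 90 → go left; 44 > 33 → go right; 44 > 41 → go right; 44 < 66 → go left. Place as left child of 66.
Insert 12: 12 > 5 → go right; 12 < 90 → go left; 12 < 33 → go left. Place as left child of 33.
Insert 87: 87 > 5 → go right; 87 < 90 → go left; 87 > 33 → go right; 87 > 41 → go right; 87 > 66 → go right; 87 > 67 → go right; 87 > 76 → go right; 87 > 77 → go right; 87 > 83 → go right. Place as right child of 83.
Insert 35: 35 > 5 → go right; 35 < 90 → go left; 35 > 33 → go right; 35 < 41 → go left. Place as left child of 41.
Insert 107: 107 > 5 → go right; 107 > 90 → go right; 107 < 124 → go left; 107 < 112 → go left; 107 > 106 → go right. Place as right child of 106.
Insert 55: 55 > 5 → go right; 55 < 90 → go left; 55 > 33 → go right; 55 > 41 → go right; 55 < 66 → go left; 55 > 44 → go right. Place as right child of 44.
Insert 115: 115 > 5 → go right; 115 > 90 → go right; 115 < 124 → go left; 115 > 112 → go right; 115 < 119 → go left. Place as left child of 119.
Insert 116: 116 > 5 → go right; 116 > 90 → go right; 116 < 124 → go left; 116 > 112 → go right; 116 < 119 → go left; 116 > 115 → go right. Place as right child of 115.
Insert 30: 30 > 5 → go right; 30 < 90 → go left; 30 < 33 → go left; 30 > 12 → go right. Place as right child of 12.
Insert 21: 21 > 5 → go right; 21 < 90 → go left; 21 < 33 → go left; 21 > 12 → go right; 21 < 30 → go left. Place as left child of 30.

Path to 21: 5 → 90 → 33 → 12 → 30 → 21
Path to 76: 5 → 90 → 33 → 41 → 66 → 67 → 76
The paths share a prefix ending at 33, then split left and right.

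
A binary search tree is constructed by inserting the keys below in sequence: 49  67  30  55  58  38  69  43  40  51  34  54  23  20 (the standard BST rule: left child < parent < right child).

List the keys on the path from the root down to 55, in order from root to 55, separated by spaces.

Resulting structure (node: left, right):
  49: L=30, R=67
  67: L=55, R=69
  30: L=23, R=38
  55: L=51, R=58
  58: L=–, R=–
  38: L=34, R=43
  69: L=–, R=–
  43: L=40, R=–
  40: L=–, R=–
  51: L=–, R=54
  34: L=–, R=–
  54: L=–, R=–
  23: L=20, R=–
  20: L=–, R=–

49 67 55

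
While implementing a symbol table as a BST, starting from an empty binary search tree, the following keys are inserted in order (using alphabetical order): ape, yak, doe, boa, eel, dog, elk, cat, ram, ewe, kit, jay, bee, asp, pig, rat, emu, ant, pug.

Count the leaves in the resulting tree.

Insert ape: tree is empty, so ape becomes the root.
Insert yak: yak > ape → go right. Place as right child of ape.
Insert doe: doe > ape → go right; doe < yak → go left. Place as left child of yak.
Insert boa: boa > ape → go right; boa < yak → go left; boa < doe → go left. Place as left child of doe.
Insert eel: eel > ape → go right; eel < yak → go left; eel > doe → go right. Place as right child of doe.
Insert dog: dog > ape → go right; dog < yak → go left; dog > doe → go right; dog < eel → go left. Place as left child of eel.
Insert elk: elk > ape → go right; elk < yak → go left; elk > doe → go right; elk > eel → go right. Place as right child of eel.
Insert cat: cat > ape → go right; cat < yak → go left; cat < doe → go left; cat > boa → go right. Place as right child of boa.
Insert ram: ram > ape → go right; ram < yak → go left; ram > doe → go right; ram > eel → go right; ram > elk → go right. Place as right child of elk.
Insert ewe: ewe > ape → go right; ewe < yak → go left; ewe > doe → go right; ewe > eel → go right; ewe > elk → go right; ewe < ram → go left. Place as left child of ram.
Insert kit: kit > ape → go right; kit < yak → go left; kit > doe → go right; kit > eel → go right; kit > elk → go right; kit < ram → go left; kit > ewe → go right. Place as right child of ewe.
Insert jay: jay > ape → go right; jay < yak → go left; jay > doe → go right; jay > eel → go right; jay > elk → go right; jay < ram → go left; jay > ewe → go right; jay < kit → go left. Place as left child of kit.
Insert bee: bee > ape → go right; bee < yak → go left; bee < doe → go left; bee < boa → go left. Place as left child of boa.
Insert asp: asp > ape → go right; asp < yak → go left; asp < doe → go left; asp < boa → go left; asp < bee → go left. Place as left child of bee.
Insert pig: pig > ape → go right; pig < yak → go left; pig > doe → go right; pig > eel → go right; pig > elk → go right; pig < ram → go left; pig > ewe → go right; pig > kit → go right. Place as right child of kit.
Insert rat: rat > ape → go right; rat < yak → go left; rat > doe → go right; rat > eel → go right; rat > elk → go right; rat > ram → go right. Place as right child of ram.
Insert emu: emu > ape → go right; emu < yak → go left; emu > doe → go right; emu > eel → go right; emu > elk → go right; emu < ram → go left; emu < ewe → go left. Place as left child of ewe.
Insert ant: ant < ape → go left. Place as left child of ape.
Insert pug: pug > ape → go right; pug < yak → go left; pug > doe → go right; pug > eel → go right; pug > elk → go right; pug < ram → go left; pug > ewe → go right; pug > kit → go right; pug > pig → go right. Place as right child of pig.

Leaves: ant, asp, cat, dog, emu, jay, pug, rat — 8 in total.

8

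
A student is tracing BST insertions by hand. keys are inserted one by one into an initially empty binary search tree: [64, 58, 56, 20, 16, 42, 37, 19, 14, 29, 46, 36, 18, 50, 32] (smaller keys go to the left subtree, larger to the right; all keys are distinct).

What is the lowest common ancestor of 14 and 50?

Resulting structure (node: left, right):
  64: L=58, R=–
  58: L=56, R=–
  56: L=20, R=–
  20: L=16, R=42
  16: L=14, R=19
  42: L=37, R=46
  37: L=29, R=–
  19: L=18, R=–
  14: L=–, R=–
  29: L=–, R=36
  46: L=–, R=50
  36: L=32, R=–
  18: L=–, R=–
  50: L=–, R=–
  32: L=–, R=–

Path to 14: 64 → 58 → 56 → 20 → 16 → 14
Path to 50: 64 → 58 → 56 → 20 → 42 → 46 → 50
The paths share a prefix ending at 20, then split left and right.

20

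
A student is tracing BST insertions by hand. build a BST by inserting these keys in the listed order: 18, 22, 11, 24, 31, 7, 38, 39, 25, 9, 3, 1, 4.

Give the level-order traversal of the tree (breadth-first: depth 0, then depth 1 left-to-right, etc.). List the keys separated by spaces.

18: root
22: right child of 18 (depth 1)
11: left child of 18 (depth 1)
24: right child of 22 (depth 2)
31: right child of 24 (depth 3)
7: left child of 11 (depth 2)
38: right child of 31 (depth 4)
39: right child of 38 (depth 5)
25: left child of 31 (depth 4)
9: right child of 7 (depth 3)
3: left child of 7 (depth 3)
1: left child of 3 (depth 4)
4: right child of 3 (depth 4)

18 11 22 7 24 3 9 31 1 4 25 38 39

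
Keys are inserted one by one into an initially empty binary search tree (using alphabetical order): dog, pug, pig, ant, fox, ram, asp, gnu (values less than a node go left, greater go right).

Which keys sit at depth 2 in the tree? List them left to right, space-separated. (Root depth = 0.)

dog: root
pug: right child of dog (depth 1)
pig: left child of pug (depth 2)
ant: left child of dog (depth 1)
fox: left child of pig (depth 3)
ram: right child of pug (depth 2)
asp: right child of ant (depth 2)
gnu: right child of fox (depth 4)

asp pig ram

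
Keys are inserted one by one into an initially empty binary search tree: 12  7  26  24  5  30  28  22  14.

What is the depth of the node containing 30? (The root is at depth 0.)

2

12: root
7: left child of 12 (depth 1)
26: right child of 12 (depth 1)
24: left child of 26 (depth 2)
5: left child of 7 (depth 2)
30: right child of 26 (depth 2)
28: left child of 30 (depth 3)
22: left child of 24 (depth 3)
14: left child of 22 (depth 4)

Path to 30: 12 → 26 → 30, which is 2 edges.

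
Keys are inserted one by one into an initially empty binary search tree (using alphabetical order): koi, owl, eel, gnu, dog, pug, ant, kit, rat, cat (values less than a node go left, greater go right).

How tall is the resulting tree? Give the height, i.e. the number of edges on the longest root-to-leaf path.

koi: root
owl: right child of koi (depth 1)
eel: left child of koi (depth 1)
gnu: right child of eel (depth 2)
dog: left child of eel (depth 2)
pug: right child of owl (depth 2)
ant: left child of dog (depth 3)
kit: right child of gnu (depth 3)
rat: right child of pug (depth 3)
cat: right child of ant (depth 4)

The deepest node is cat at depth 4.

4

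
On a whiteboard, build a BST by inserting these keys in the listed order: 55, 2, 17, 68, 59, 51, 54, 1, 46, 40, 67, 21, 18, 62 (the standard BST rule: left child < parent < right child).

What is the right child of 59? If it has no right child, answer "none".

67

Resulting structure (node: left, right):
  55: L=2, R=68
  2: L=1, R=17
  17: L=–, R=51
  68: L=59, R=–
  59: L=–, R=67
  51: L=46, R=54
  54: L=–, R=–
  1: L=–, R=–
  46: L=40, R=–
  40: L=21, R=–
  67: L=62, R=–
  21: L=18, R=–
  18: L=–, R=–
  62: L=–, R=–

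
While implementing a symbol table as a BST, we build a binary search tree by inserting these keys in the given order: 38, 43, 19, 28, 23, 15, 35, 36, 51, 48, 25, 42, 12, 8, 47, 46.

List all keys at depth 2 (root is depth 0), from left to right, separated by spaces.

Resulting structure (node: left, right):
  38: L=19, R=43
  43: L=42, R=51
  19: L=15, R=28
  28: L=23, R=35
  23: L=–, R=25
  15: L=12, R=–
  35: L=–, R=36
  36: L=–, R=–
  51: L=48, R=–
  48: L=47, R=–
  25: L=–, R=–
  42: L=–, R=–
  12: L=8, R=–
  8: L=–, R=–
  47: L=46, R=–
  46: L=–, R=–

15 28 42 51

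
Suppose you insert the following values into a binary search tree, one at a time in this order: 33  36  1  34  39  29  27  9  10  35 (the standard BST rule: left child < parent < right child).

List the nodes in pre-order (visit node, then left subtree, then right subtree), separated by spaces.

Resulting structure (node: left, right):
  33: L=1, R=36
  36: L=34, R=39
  1: L=–, R=29
  34: L=–, R=35
  39: L=–, R=–
  29: L=27, R=–
  27: L=9, R=–
  9: L=–, R=10
  10: L=–, R=–
  35: L=–, R=–

33 1 29 27 9 10 36 34 35 39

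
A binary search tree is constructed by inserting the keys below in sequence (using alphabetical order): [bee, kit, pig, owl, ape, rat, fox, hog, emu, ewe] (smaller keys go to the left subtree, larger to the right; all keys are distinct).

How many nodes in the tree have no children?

Insert bee: tree is empty, so bee becomes the root.
Insert kit: kit > bee → go right. Place as right child of bee.
Insert pig: pig > bee → go right; pig > kit → go right. Place as right child of kit.
Insert owl: owl > bee → go right; owl > kit → go right; owl < pig → go left. Place as left child of pig.
Insert ape: ape < bee → go left. Place as left child of bee.
Insert rat: rat > bee → go right; rat > kit → go right; rat > pig → go right. Place as right child of pig.
Insert fox: fox > bee → go right; fox < kit → go left. Place as left child of kit.
Insert hog: hog > bee → go right; hog < kit → go left; hog > fox → go right. Place as right child of fox.
Insert emu: emu > bee → go right; emu < kit → go left; emu < fox → go left. Place as left child of fox.
Insert ewe: ewe > bee → go right; ewe < kit → go left; ewe < fox → go left; ewe > emu → go right. Place as right child of emu.

Leaves: ape, ewe, hog, owl, rat — 5 in total.

5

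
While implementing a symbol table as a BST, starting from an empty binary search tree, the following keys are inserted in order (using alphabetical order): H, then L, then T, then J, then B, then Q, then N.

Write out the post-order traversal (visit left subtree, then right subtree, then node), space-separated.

B J N Q T L H

Insert H: tree is empty, so H becomes the root.
Insert L: L > H → go right. Place as right child of H.
Insert T: T > H → go right; T > L → go right. Place as right child of L.
Insert J: J > H → go right; J < L → go left. Place as left child of L.
Insert B: B < H → go left. Place as left child of H.
Insert Q: Q > H → go right; Q > L → go right; Q < T → go left. Place as left child of T.
Insert N: N > H → go right; N > L → go right; N < T → go left; N < Q → go left. Place as left child of Q.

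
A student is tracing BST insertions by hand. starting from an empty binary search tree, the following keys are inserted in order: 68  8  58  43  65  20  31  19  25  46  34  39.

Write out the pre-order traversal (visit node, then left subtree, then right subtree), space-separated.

68 8 58 43 20 19 31 25 34 39 46 65

Insert 68: tree is empty, so 68 becomes the root.
Insert 8: 8 < 68 → go left. Place as left child of 68.
Insert 58: 58 < 68 → go left; 58 > 8 → go right. Place as right child of 8.
Insert 43: 43 < 68 → go left; 43 > 8 → go right; 43 < 58 → go left. Place as left child of 58.
Insert 65: 65 < 68 → go left; 65 > 8 → go right; 65 > 58 → go right. Place as right child of 58.
Insert 20: 20 < 68 → go left; 20 > 8 → go right; 20 < 58 → go left; 20 < 43 → go left. Place as left child of 43.
Insert 31: 31 < 68 → go left; 31 > 8 → go right; 31 < 58 → go left; 31 < 43 → go left; 31 > 20 → go right. Place as right child of 20.
Insert 19: 19 < 68 → go left; 19 > 8 → go right; 19 < 58 → go left; 19 < 43 → go left; 19 < 20 → go left. Place as left child of 20.
Insert 25: 25 < 68 → go left; 25 > 8 → go right; 25 < 58 → go left; 25 < 43 → go left; 25 > 20 → go right; 25 < 31 → go left. Place as left child of 31.
Insert 46: 46 < 68 → go left; 46 > 8 → go right; 46 < 58 → go left; 46 > 43 → go right. Place as right child of 43.
Insert 34: 34 < 68 → go left; 34 > 8 → go right; 34 < 58 → go left; 34 < 43 → go left; 34 > 20 → go right; 34 > 31 → go right. Place as right child of 31.
Insert 39: 39 < 68 → go left; 39 > 8 → go right; 39 < 58 → go left; 39 < 43 → go left; 39 > 20 → go right; 39 > 31 → go right; 39 > 34 → go right. Place as right child of 34.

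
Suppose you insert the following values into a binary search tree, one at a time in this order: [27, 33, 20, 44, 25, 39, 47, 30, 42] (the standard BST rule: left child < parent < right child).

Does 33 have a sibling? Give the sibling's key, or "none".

Insert 27: tree is empty, so 27 becomes the root.
Insert 33: 33 > 27 → go right. Place as right child of 27.
Insert 20: 20 < 27 → go left. Place as left child of 27.
Insert 44: 44 > 27 → go right; 44 > 33 → go right. Place as right child of 33.
Insert 25: 25 < 27 → go left; 25 > 20 → go right. Place as right child of 20.
Insert 39: 39 > 27 → go right; 39 > 33 → go right; 39 < 44 → go left. Place as left child of 44.
Insert 47: 47 > 27 → go right; 47 > 33 → go right; 47 > 44 → go right. Place as right child of 44.
Insert 30: 30 > 27 → go right; 30 < 33 → go left. Place as left child of 33.
Insert 42: 42 > 27 → go right; 42 > 33 → go right; 42 < 44 → go left; 42 > 39 → go right. Place as right child of 39.

33's parent is 27; the other child of 27 is 20.

20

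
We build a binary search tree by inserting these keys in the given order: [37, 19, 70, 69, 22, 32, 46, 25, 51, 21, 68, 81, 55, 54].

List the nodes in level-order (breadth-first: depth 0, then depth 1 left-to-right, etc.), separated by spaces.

37: root
19: left child of 37 (depth 1)
70: right child of 37 (depth 1)
69: left child of 70 (depth 2)
22: right child of 19 (depth 2)
32: right child of 22 (depth 3)
46: left child of 69 (depth 3)
25: left child of 32 (depth 4)
51: right child of 46 (depth 4)
21: left child of 22 (depth 3)
68: right child of 51 (depth 5)
81: right child of 70 (depth 2)
55: left child of 68 (depth 6)
54: left child of 55 (depth 7)

37 19 70 22 69 81 21 32 46 25 51 68 55 54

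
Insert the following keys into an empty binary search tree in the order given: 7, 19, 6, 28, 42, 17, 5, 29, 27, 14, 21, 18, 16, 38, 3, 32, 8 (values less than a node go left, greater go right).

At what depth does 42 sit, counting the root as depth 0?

3

7: root
19: right child of 7 (depth 1)
6: left child of 7 (depth 1)
28: right child of 19 (depth 2)
42: right child of 28 (depth 3)
17: left child of 19 (depth 2)
5: left child of 6 (depth 2)
29: left child of 42 (depth 4)
27: left child of 28 (depth 3)
14: left child of 17 (depth 3)
21: left child of 27 (depth 4)
18: right child of 17 (depth 3)
16: right child of 14 (depth 4)
38: right child of 29 (depth 5)
3: left child of 5 (depth 3)
32: left child of 38 (depth 6)
8: left child of 14 (depth 4)

Path to 42: 7 → 19 → 28 → 42, which is 3 edges.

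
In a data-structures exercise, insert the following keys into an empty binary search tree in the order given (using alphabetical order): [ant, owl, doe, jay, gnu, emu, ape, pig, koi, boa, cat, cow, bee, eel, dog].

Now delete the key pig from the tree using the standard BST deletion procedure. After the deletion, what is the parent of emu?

gnu

Insert ant: tree is empty, so ant becomes the root.
Insert owl: owl > ant → go right. Place as right child of ant.
Insert doe: doe > ant → go right; doe < owl → go left. Place as left child of owl.
Insert jay: jay > ant → go right; jay < owl → go left; jay > doe → go right. Place as right child of doe.
Insert gnu: gnu > ant → go right; gnu < owl → go left; gnu > doe → go right; gnu < jay → go left. Place as left child of jay.
Insert emu: emu > ant → go right; emu < owl → go left; emu > doe → go right; emu < jay → go left; emu < gnu → go left. Place as left child of gnu.
Insert ape: ape > ant → go right; ape < owl → go left; ape < doe → go left. Place as left child of doe.
Insert pig: pig > ant → go right; pig > owl → go right. Place as right child of owl.
Insert koi: koi > ant → go right; koi < owl → go left; koi > doe → go right; koi > jay → go right. Place as right child of jay.
Insert boa: boa > ant → go right; boa < owl → go left; boa < doe → go left; boa > ape → go right. Place as right child of ape.
Insert cat: cat > ant → go right; cat < owl → go left; cat < doe → go left; cat > ape → go right; cat > boa → go right. Place as right child of boa.
Insert cow: cow > ant → go right; cow < owl → go left; cow < doe → go left; cow > ape → go right; cow > boa → go right; cow > cat → go right. Place as right child of cat.
Insert bee: bee > ant → go right; bee < owl → go left; bee < doe → go left; bee > ape → go right; bee < boa → go left. Place as left child of boa.
Insert eel: eel > ant → go right; eel < owl → go left; eel > doe → go right; eel < jay → go left; eel < gnu → go left; eel < emu → go left. Place as left child of emu.
Insert dog: dog > ant → go right; dog < owl → go left; dog > doe → go right; dog < jay → go left; dog < gnu → go left; dog < emu → go left; dog < eel → go left. Place as left child of eel.

Delete pig (at most one child — splice it out).
After deletion, emu's parent is gnu.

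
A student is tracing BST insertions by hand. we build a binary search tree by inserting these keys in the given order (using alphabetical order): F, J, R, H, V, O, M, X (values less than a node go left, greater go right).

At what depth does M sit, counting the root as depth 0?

F: root
J: right child of F (depth 1)
R: right child of J (depth 2)
H: left child of J (depth 2)
V: right child of R (depth 3)
O: left child of R (depth 3)
M: left child of O (depth 4)
X: right child of V (depth 4)

Path to M: F → J → R → O → M, which is 4 edges.

4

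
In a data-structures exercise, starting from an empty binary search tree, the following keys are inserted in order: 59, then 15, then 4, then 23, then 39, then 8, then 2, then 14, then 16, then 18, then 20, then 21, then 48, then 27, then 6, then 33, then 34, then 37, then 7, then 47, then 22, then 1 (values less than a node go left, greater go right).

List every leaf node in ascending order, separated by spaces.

Insert 59: tree is empty, so 59 becomes the root.
Insert 15: 15 < 59 → go left. Place as left child of 59.
Insert 4: 4 < 59 → go left; 4 < 15 → go left. Place as left child of 15.
Insert 23: 23 < 59 → go left; 23 > 15 → go right. Place as right child of 15.
Insert 39: 39 < 59 → go left; 39 > 15 → go right; 39 > 23 → go right. Place as right child of 23.
Insert 8: 8 < 59 → go left; 8 < 15 → go left; 8 > 4 → go right. Place as right child of 4.
Insert 2: 2 < 59 → go left; 2 < 15 → go left; 2 < 4 → go left. Place as left child of 4.
Insert 14: 14 < 59 → go left; 14 < 15 → go left; 14 > 4 → go right; 14 > 8 → go right. Place as right child of 8.
Insert 16: 16 < 59 → go left; 16 > 15 → go right; 16 < 23 → go left. Place as left child of 23.
Insert 18: 18 < 59 → go left; 18 > 15 → go right; 18 < 23 → go left; 18 > 16 → go right. Place as right child of 16.
Insert 20: 20 < 59 → go left; 20 > 15 → go right; 20 < 23 → go left; 20 > 16 → go right; 20 > 18 → go right. Place as right child of 18.
Insert 21: 21 < 59 → go left; 21 > 15 → go right; 21 < 23 → go left; 21 > 16 → go right; 21 > 18 → go right; 21 > 20 → go right. Place as right child of 20.
Insert 48: 48 < 59 → go left; 48 > 15 → go right; 48 > 23 → go right; 48 > 39 → go right. Place as right child of 39.
Insert 27: 27 < 59 → go left; 27 > 15 → go right; 27 > 23 → go right; 27 < 39 → go left. Place as left child of 39.
Insert 6: 6 < 59 → go left; 6 < 15 → go left; 6 > 4 → go right; 6 < 8 → go left. Place as left child of 8.
Insert 33: 33 < 59 → go left; 33 > 15 → go right; 33 > 23 → go right; 33 < 39 → go left; 33 > 27 → go right. Place as right child of 27.
Insert 34: 34 < 59 → go left; 34 > 15 → go right; 34 > 23 → go right; 34 < 39 → go left; 34 > 27 → go right; 34 > 33 → go right. Place as right child of 33.
Insert 37: 37 < 59 → go left; 37 > 15 → go right; 37 > 23 → go right; 37 < 39 → go left; 37 > 27 → go right; 37 > 33 → go right; 37 > 34 → go right. Place as right child of 34.
Insert 7: 7 < 59 → go left; 7 < 15 → go left; 7 > 4 → go right; 7 < 8 → go left; 7 > 6 → go right. Place as right child of 6.
Insert 47: 47 < 59 → go left; 47 > 15 → go right; 47 > 23 → go right; 47 > 39 → go right; 47 < 48 → go left. Place as left child of 48.
Insert 22: 22 < 59 → go left; 22 > 15 → go right; 22 < 23 → go left; 22 > 16 → go right; 22 > 18 → go right; 22 > 20 → go right; 22 > 21 → go right. Place as right child of 21.
Insert 1: 1 < 59 → go left; 1 < 15 → go left; 1 < 4 → go left; 1 < 2 → go left. Place as left child of 2.

1 7 14 22 37 47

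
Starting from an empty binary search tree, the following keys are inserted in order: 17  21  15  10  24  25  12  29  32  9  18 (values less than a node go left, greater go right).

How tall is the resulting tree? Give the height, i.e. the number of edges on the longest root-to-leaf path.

17: root
21: right child of 17 (depth 1)
15: left child of 17 (depth 1)
10: left child of 15 (depth 2)
24: right child of 21 (depth 2)
25: right child of 24 (depth 3)
12: right child of 10 (depth 3)
29: right child of 25 (depth 4)
32: right child of 29 (depth 5)
9: left child of 10 (depth 3)
18: left child of 21 (depth 2)

The deepest node is 32 at depth 5.

5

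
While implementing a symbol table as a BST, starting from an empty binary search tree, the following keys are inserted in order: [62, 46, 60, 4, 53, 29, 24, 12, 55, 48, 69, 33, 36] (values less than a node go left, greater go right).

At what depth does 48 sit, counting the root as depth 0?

4

62: root
46: left child of 62 (depth 1)
60: right child of 46 (depth 2)
4: left child of 46 (depth 2)
53: left child of 60 (depth 3)
29: right child of 4 (depth 3)
24: left child of 29 (depth 4)
12: left child of 24 (depth 5)
55: right child of 53 (depth 4)
48: left child of 53 (depth 4)
69: right child of 62 (depth 1)
33: right child of 29 (depth 4)
36: right child of 33 (depth 5)

Path to 48: 62 → 46 → 60 → 53 → 48, which is 4 edges.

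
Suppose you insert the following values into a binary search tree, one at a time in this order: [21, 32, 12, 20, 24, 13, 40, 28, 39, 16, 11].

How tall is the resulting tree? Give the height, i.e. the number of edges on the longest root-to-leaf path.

21: root
32: right child of 21 (depth 1)
12: left child of 21 (depth 1)
20: right child of 12 (depth 2)
24: left child of 32 (depth 2)
13: left child of 20 (depth 3)
40: right child of 32 (depth 2)
28: right child of 24 (depth 3)
39: left child of 40 (depth 3)
16: right child of 13 (depth 4)
11: left child of 12 (depth 2)

The deepest node is 16 at depth 4.

4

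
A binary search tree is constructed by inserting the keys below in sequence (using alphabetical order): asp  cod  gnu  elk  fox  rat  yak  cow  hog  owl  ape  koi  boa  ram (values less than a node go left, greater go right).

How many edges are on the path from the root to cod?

Insert asp: tree is empty, so asp becomes the root.
Insert cod: cod > asp → go right. Place as right child of asp.
Insert gnu: gnu > asp → go right; gnu > cod → go right. Place as right child of cod.
Insert elk: elk > asp → go right; elk > cod → go right; elk < gnu → go left. Place as left child of gnu.
Insert fox: fox > asp → go right; fox > cod → go right; fox < gnu → go left; fox > elk → go right. Place as right child of elk.
Insert rat: rat > asp → go right; rat > cod → go right; rat > gnu → go right. Place as right child of gnu.
Insert yak: yak > asp → go right; yak > cod → go right; yak > gnu → go right; yak > rat → go right. Place as right child of rat.
Insert cow: cow > asp → go right; cow > cod → go right; cow < gnu → go left; cow < elk → go left. Place as left child of elk.
Insert hog: hog > asp → go right; hog > cod → go right; hog > gnu → go right; hog < rat → go left. Place as left child of rat.
Insert owl: owl > asp → go right; owl > cod → go right; owl > gnu → go right; owl < rat → go left; owl > hog → go right. Place as right child of hog.
Insert ape: ape < asp → go left. Place as left child of asp.
Insert koi: koi > asp → go right; koi > cod → go right; koi > gnu → go right; koi < rat → go left; koi > hog → go right; koi < owl → go left. Place as left child of owl.
Insert boa: boa > asp → go right; boa < cod → go left. Place as left child of cod.
Insert ram: ram > asp → go right; ram > cod → go right; ram > gnu → go right; ram < rat → go left; ram > hog → go right; ram > owl → go right. Place as right child of owl.

Path to cod: asp → cod, which is 1 edge.

1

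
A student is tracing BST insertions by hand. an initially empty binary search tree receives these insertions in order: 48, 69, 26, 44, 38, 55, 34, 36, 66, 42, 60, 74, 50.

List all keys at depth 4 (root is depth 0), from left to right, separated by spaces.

34 42 60

Insert 48: tree is empty, so 48 becomes the root.
Insert 69: 69 > 48 → go right. Place as right child of 48.
Insert 26: 26 < 48 → go left. Place as left child of 48.
Insert 44: 44 < 48 → go left; 44 > 26 → go right. Place as right child of 26.
Insert 38: 38 < 48 → go left; 38 > 26 → go right; 38 < 44 → go left. Place as left child of 44.
Insert 55: 55 > 48 → go right; 55 < 69 → go left. Place as left child of 69.
Insert 34: 34 < 48 → go left; 34 > 26 → go right; 34 < 44 → go left; 34 < 38 → go left. Place as left child of 38.
Insert 36: 36 < 48 → go left; 36 > 26 → go right; 36 < 44 → go left; 36 < 38 → go left; 36 > 34 → go right. Place as right child of 34.
Insert 66: 66 > 48 → go right; 66 < 69 → go left; 66 > 55 → go right. Place as right child of 55.
Insert 42: 42 < 48 → go left; 42 > 26 → go right; 42 < 44 → go left; 42 > 38 → go right. Place as right child of 38.
Insert 60: 60 > 48 → go right; 60 < 69 → go left; 60 > 55 → go right; 60 < 66 → go left. Place as left child of 66.
Insert 74: 74 > 48 → go right; 74 > 69 → go right. Place as right child of 69.
Insert 50: 50 > 48 → go right; 50 < 69 → go left; 50 < 55 → go left. Place as left child of 55.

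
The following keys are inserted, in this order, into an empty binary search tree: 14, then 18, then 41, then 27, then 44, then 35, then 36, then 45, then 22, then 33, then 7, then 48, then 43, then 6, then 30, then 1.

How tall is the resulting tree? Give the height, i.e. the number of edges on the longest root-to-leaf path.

Insert 14: tree is empty, so 14 becomes the root.
Insert 18: 18 > 14 → go right. Place as right child of 14.
Insert 41: 41 > 14 → go right; 41 > 18 → go right. Place as right child of 18.
Insert 27: 27 > 14 → go right; 27 > 18 → go right; 27 < 41 → go left. Place as left child of 41.
Insert 44: 44 > 14 → go right; 44 > 18 → go right; 44 > 41 → go right. Place as right child of 41.
Insert 35: 35 > 14 → go right; 35 > 18 → go right; 35 < 41 → go left; 35 > 27 → go right. Place as right child of 27.
Insert 36: 36 > 14 → go right; 36 > 18 → go right; 36 < 41 → go left; 36 > 27 → go right; 36 > 35 → go right. Place as right child of 35.
Insert 45: 45 > 14 → go right; 45 > 18 → go right; 45 > 41 → go right; 45 > 44 → go right. Place as right child of 44.
Insert 22: 22 > 14 → go right; 22 > 18 → go right; 22 < 41 → go left; 22 < 27 → go left. Place as left child of 27.
Insert 33: 33 > 14 → go right; 33 > 18 → go right; 33 < 41 → go left; 33 > 27 → go right; 33 < 35 → go left. Place as left child of 35.
Insert 7: 7 < 14 → go left. Place as left child of 14.
Insert 48: 48 > 14 → go right; 48 > 18 → go right; 48 > 41 → go right; 48 > 44 → go right; 48 > 45 → go right. Place as right child of 45.
Insert 43: 43 > 14 → go right; 43 > 18 → go right; 43 > 41 → go right; 43 < 44 → go left. Place as left child of 44.
Insert 6: 6 < 14 → go left; 6 < 7 → go left. Place as left child of 7.
Insert 30: 30 > 14 → go right; 30 > 18 → go right; 30 < 41 → go left; 30 > 27 → go right; 30 < 35 → go left; 30 < 33 → go left. Place as left child of 33.
Insert 1: 1 < 14 → go left; 1 < 7 → go left; 1 < 6 → go left. Place as left child of 6.

The deepest node is 30 at depth 6.

6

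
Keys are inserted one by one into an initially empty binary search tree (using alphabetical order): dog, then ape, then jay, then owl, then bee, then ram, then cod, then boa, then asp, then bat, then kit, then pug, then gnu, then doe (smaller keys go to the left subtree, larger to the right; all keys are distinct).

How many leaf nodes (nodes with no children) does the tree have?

6

dog: root
ape: left child of dog (depth 1)
jay: right child of dog (depth 1)
owl: right child of jay (depth 2)
bee: right child of ape (depth 2)
ram: right child of owl (depth 3)
cod: right child of bee (depth 3)
boa: left child of cod (depth 4)
asp: left child of bee (depth 3)
bat: right child of asp (depth 4)
kit: left child of owl (depth 3)
pug: left child of ram (depth 4)
gnu: left child of jay (depth 2)
doe: right child of cod (depth 4)

Leaves: bat, boa, doe, gnu, kit, pug — 6 in total.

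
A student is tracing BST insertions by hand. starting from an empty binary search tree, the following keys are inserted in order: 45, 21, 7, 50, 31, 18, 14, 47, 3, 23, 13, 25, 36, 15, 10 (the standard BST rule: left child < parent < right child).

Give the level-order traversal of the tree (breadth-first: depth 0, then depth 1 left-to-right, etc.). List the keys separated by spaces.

45 21 50 7 31 47 3 18 23 36 14 25 13 15 10

Resulting structure (node: left, right):
  45: L=21, R=50
  21: L=7, R=31
  7: L=3, R=18
  50: L=47, R=–
  31: L=23, R=36
  18: L=14, R=–
  14: L=13, R=15
  47: L=–, R=–
  3: L=–, R=–
  23: L=–, R=25
  13: L=10, R=–
  25: L=–, R=–
  36: L=–, R=–
  15: L=–, R=–
  10: L=–, R=–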